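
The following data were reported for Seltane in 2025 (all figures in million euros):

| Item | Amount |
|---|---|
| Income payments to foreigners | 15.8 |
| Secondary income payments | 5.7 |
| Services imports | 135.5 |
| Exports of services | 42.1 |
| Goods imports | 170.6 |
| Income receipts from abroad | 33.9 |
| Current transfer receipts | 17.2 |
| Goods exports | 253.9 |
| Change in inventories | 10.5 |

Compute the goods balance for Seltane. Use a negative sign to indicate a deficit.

Goods balance = 253.9 - 170.6 = 83.3

83.3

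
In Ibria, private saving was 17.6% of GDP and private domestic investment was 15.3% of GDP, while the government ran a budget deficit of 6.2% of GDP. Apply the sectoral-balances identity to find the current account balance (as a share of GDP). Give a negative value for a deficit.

By the sectoral-balances identity, CA = (S_private - I) + (T - G).
Private balance = 17.6 - 15.3 = 2.3
Government balance (T - G) = -6.2
CA = 2.3 + (-6.2) = -3.9

-3.9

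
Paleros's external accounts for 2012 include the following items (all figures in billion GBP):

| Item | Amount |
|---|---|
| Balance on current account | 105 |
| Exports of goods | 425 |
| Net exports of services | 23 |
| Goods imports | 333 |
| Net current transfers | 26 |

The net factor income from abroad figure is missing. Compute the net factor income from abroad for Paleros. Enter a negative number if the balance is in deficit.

-36

Current account = goods balance + services balance + net primary income + net secondary income
Sum of the known components = 141
Net factor income from abroad = CA - (known components) = 105 - 141 = -36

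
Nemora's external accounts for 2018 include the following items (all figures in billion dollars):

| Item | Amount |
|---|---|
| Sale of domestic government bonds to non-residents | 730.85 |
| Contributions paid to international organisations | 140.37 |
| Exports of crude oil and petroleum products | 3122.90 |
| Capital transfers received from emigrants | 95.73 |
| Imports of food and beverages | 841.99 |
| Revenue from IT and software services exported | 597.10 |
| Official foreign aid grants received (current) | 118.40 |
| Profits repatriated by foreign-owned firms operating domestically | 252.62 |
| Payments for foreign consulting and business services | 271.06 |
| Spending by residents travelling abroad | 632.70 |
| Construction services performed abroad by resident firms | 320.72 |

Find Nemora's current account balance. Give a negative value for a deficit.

2020.38

Goods: 3122.90 - 841.99 = 2280.91
Services: 597.10 - 271.06 + 320.72 - 632.70 = 14.06
Primary income: -252.62
Secondary income: -140.37 + 118.40 = -21.97
Current account = 2280.91 + 14.06 + (-252.62) + (-21.97) = 2020.38
(Excluded from the current account — financial account: sale of domestic government bonds to non-residents 730.85; capital account: capital transfers received from emigrants 95.73.)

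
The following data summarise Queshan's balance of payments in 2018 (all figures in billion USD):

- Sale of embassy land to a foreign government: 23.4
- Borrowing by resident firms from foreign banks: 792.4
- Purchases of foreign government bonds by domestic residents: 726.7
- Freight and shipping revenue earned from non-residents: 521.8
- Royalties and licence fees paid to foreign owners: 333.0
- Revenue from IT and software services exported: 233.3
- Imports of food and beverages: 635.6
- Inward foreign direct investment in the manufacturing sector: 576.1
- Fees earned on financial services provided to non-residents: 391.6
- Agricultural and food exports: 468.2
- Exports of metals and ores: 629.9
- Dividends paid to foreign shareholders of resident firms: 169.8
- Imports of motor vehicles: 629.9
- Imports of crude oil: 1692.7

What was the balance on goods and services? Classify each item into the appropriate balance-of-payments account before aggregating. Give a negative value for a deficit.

Goods: 468.2 - 629.9 - 635.6 + 629.9 - 1692.7 = -1860.1
Services: -333.0 + 521.8 + 391.6 + 233.3 = 813.7
Trade balance = -1860.1 + 813.7 = -1046.4
(Excluded from the trade balance — capital account: sale of embassy land to a foreign government 23.4; financial account: borrowing by resident firms from foreign banks 792.4, purchases of foreign government bonds by domestic residents 726.7, inward foreign direct investment in the manufacturing sector 576.1; primary income: dividends paid to foreign shareholders of resident firms 169.8.)

-1046.4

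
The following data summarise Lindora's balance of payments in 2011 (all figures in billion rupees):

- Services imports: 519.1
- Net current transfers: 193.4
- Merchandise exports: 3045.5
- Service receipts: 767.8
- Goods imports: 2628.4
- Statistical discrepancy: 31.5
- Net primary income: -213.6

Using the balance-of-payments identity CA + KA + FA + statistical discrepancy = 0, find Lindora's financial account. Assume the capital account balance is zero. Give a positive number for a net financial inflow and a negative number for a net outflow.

-677.1

Goods balance = 3045.5 - 2628.4 = 417.1
Services balance = 767.8 - 519.1 = 248.7
Trade balance (goods + services) = 417.1 + 248.7 = 665.8
Net primary income = -213.6
Net secondary income = 193.4
Current account = 665.8 + (-213.6) + 193.4 = 645.6
Financial account = -(645.6 + 31.5) = -677.1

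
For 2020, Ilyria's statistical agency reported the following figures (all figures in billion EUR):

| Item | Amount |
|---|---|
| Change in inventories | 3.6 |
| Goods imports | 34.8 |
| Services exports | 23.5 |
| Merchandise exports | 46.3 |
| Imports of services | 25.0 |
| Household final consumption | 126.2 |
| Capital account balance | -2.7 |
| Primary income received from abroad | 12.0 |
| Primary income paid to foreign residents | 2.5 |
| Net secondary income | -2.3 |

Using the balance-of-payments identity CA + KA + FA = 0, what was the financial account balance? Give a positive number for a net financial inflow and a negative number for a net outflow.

-14.5

Goods balance = 46.3 - 34.8 = 11.5
Services balance = 23.5 - 25.0 = -1.5
Trade balance (goods + services) = 11.5 + (-1.5) = 10.0
Net primary income = 12.0 - 2.5 = 9.5
Net secondary income = -2.3
Current account = 10.0 + 9.5 + (-2.3) = 17.2
Financial account = -(17.2 + (-2.7)) = -14.5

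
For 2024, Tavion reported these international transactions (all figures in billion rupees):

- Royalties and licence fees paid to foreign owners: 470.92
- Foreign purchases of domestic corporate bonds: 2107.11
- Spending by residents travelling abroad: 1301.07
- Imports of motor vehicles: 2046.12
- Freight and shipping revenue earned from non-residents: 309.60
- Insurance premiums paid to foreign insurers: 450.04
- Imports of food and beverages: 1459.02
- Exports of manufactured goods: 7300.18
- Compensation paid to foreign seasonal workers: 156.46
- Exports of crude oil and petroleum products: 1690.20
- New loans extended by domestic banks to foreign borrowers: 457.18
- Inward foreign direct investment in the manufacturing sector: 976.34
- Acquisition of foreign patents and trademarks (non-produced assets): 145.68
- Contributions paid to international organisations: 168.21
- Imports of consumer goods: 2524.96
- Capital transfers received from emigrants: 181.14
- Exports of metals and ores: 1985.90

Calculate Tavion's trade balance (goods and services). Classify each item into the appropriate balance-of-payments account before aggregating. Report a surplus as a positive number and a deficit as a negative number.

Goods: 7300.18 + 1985.90 - 2524.96 + 1690.20 - 1459.02 - 2046.12 = 4946.18
Services: -470.92 - 450.04 + 309.60 - 1301.07 = -1912.43
Trade balance = 4946.18 + (-1912.43) = 3033.75
(Excluded from the trade balance — financial account: foreign purchases of domestic corporate bonds 2107.11, new loans extended by domestic banks to foreign borrowers 457.18, inward foreign direct investment in the manufacturing sector 976.34; primary income: compensation paid to foreign seasonal workers 156.46; capital account: acquisition of foreign patents and trademarks (non-produced assets) 145.68, capital transfers received from emigrants 181.14; secondary income: contributions paid to international organisations 168.21.)

3033.75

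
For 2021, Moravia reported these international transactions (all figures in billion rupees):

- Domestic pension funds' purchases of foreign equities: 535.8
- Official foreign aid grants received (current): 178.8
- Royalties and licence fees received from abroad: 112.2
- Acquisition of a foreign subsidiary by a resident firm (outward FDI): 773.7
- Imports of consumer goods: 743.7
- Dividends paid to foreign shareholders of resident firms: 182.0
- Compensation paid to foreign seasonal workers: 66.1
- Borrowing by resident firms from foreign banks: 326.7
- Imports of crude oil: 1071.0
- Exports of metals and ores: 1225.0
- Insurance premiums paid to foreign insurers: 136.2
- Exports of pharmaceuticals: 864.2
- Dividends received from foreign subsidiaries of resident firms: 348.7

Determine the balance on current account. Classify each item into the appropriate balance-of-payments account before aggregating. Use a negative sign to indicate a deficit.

529.9

Goods: -743.7 + 864.2 + 1225.0 - 1071.0 = 274.5
Services: -136.2 + 112.2 = -24.0
Primary income: -182.0 + 348.7 - 66.1 = 100.6
Secondary income: 178.8
Current account = 274.5 + (-24.0) + 100.6 + 178.8 = 529.9
(Excluded from the current account — financial account: domestic pension funds' purchases of foreign equities 535.8, acquisition of a foreign subsidiary by a resident firm (outward FDI) 773.7, borrowing by resident firms from foreign banks 326.7.)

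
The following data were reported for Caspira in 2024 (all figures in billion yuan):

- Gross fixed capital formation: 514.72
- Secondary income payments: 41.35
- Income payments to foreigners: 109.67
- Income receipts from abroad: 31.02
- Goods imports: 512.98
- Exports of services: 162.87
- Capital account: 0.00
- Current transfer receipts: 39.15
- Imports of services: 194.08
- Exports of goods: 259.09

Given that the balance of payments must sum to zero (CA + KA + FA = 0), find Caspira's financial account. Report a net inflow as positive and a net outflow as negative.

365.95

Goods balance = 259.09 - 512.98 = -253.89
Services balance = 162.87 - 194.08 = -31.21
Trade balance (goods + services) = -253.89 + (-31.21) = -285.10
Net primary income = 31.02 - 109.67 = -78.65
Net secondary income = 39.15 - 41.35 = -2.20
Current account = -285.10 + (-78.65) + (-2.20) = -365.95
Financial account = -(-365.95 + 0.00) = 365.95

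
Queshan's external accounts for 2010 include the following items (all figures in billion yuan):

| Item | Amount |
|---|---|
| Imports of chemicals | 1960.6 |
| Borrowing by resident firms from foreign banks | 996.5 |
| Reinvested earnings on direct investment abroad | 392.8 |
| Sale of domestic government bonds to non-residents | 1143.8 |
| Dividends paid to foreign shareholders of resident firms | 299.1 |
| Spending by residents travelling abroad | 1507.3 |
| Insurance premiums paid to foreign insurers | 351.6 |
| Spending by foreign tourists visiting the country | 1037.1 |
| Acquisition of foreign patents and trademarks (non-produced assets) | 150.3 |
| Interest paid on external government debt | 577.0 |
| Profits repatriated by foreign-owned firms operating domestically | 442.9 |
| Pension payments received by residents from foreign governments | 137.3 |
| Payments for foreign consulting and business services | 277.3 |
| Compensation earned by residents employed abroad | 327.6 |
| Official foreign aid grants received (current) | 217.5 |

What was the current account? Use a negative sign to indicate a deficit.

-3303.5

Goods: -1960.6
Services: -351.6 - 277.3 - 1507.3 + 1037.1 = -1099.1
Primary income: 327.6 - 442.9 - 299.1 + 392.8 - 577.0 = -598.6
Secondary income: 217.5 + 137.3 = 354.8
Current account = (-1960.6) + (-1099.1) + (-598.6) + 354.8 = -3303.5
(Excluded from the current account — financial account: borrowing by resident firms from foreign banks 996.5, sale of domestic government bonds to non-residents 1143.8; capital account: acquisition of foreign patents and trademarks (non-produced assets) 150.3.)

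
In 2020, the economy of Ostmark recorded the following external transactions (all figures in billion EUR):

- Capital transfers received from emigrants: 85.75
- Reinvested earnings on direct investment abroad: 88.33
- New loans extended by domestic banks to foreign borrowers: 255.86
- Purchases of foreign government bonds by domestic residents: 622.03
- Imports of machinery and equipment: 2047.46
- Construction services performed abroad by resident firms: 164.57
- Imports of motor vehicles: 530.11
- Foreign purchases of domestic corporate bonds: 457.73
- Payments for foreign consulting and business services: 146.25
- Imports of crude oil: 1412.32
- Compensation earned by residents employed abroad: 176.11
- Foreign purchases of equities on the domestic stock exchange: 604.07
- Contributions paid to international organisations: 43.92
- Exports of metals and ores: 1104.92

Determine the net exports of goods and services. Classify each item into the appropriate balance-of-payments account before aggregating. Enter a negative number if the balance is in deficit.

Goods: 1104.92 - 530.11 - 1412.32 - 2047.46 = -2884.97
Services: -146.25 + 164.57 = 18.32
Trade balance = -2884.97 + 18.32 = -2866.65
(Excluded from the trade balance — capital account: capital transfers received from emigrants 85.75; primary income: reinvested earnings on direct investment abroad 88.33, compensation earned by residents employed abroad 176.11; financial account: new loans extended by domestic banks to foreign borrowers 255.86, purchases of foreign government bonds by domestic residents 622.03, foreign purchases of domestic corporate bonds 457.73, foreign purchases of equities on the domestic stock exchange 604.07; secondary income: contributions paid to international organisations 43.92.)

-2866.65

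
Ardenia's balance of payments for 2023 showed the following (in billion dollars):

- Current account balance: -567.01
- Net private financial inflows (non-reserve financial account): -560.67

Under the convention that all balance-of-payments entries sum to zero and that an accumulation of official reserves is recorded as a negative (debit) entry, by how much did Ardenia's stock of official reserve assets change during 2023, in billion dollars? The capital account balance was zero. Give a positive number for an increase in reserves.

Official reserve transactions balance = -((-567.01) + (-560.67)) = 1127.68
An accumulation of reserves is recorded as a debit (negative entry), so the change in the stock of reserves is the negative of that balance.
Change in official reserves = -(1127.68) = -1127.68

-1127.68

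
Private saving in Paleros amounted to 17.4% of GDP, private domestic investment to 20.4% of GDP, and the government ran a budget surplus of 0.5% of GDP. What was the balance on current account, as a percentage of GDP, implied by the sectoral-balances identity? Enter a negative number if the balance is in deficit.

-2.5

By the sectoral-balances identity, CA = (S_private - I) + (T - G).
Private balance = 17.4 - 20.4 = -3.0
Government balance (T - G) = 0.5
CA = -3.0 + 0.5 = -2.5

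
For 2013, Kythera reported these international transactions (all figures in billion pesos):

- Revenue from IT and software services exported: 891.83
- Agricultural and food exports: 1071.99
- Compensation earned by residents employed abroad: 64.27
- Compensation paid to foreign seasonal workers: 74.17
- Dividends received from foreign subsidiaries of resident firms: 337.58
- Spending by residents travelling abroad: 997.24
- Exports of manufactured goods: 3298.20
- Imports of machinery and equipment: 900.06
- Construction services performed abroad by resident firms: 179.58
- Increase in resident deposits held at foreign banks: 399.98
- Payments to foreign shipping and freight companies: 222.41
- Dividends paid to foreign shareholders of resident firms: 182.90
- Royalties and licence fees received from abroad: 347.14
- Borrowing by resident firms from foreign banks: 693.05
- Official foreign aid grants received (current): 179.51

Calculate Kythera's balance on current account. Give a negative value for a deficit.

3993.32

Goods: -900.06 + 1071.99 + 3298.20 = 3470.13
Services: -997.24 + 179.58 + 347.14 + 891.83 - 222.41 = 198.90
Primary income: -74.17 - 182.90 + 64.27 + 337.58 = 144.78
Secondary income: 179.51
Current account = 3470.13 + 198.90 + 144.78 + 179.51 = 3993.32
(Excluded from the current account — financial account: increase in resident deposits held at foreign banks 399.98, borrowing by resident firms from foreign banks 693.05.)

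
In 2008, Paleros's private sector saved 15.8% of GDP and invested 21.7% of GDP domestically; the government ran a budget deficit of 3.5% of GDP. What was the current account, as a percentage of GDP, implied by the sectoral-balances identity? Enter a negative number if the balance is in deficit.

By the sectoral-balances identity, CA = (S_private - I) + (T - G).
Private balance = 15.8 - 21.7 = -5.9
Government balance (T - G) = -3.5
CA = -5.9 + (-3.5) = -9.4

-9.4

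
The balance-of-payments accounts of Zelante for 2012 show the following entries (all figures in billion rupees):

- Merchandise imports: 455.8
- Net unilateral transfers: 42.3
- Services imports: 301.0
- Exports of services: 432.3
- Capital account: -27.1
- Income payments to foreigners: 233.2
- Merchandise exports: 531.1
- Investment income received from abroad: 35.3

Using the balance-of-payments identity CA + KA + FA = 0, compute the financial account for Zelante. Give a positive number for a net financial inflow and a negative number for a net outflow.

-23.9

Goods balance = 531.1 - 455.8 = 75.3
Services balance = 432.3 - 301.0 = 131.3
Trade balance (goods + services) = 75.3 + 131.3 = 206.6
Net primary income = 35.3 - 233.2 = -197.9
Net secondary income = 42.3
Current account = 206.6 + (-197.9) + 42.3 = 51.0
Financial account = -(51.0 + (-27.1)) = -23.9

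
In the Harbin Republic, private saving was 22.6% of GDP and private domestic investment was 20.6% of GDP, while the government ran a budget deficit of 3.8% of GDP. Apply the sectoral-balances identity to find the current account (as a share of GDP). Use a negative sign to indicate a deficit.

By the sectoral-balances identity, CA = (S_private - I) + (T - G).
Private balance = 22.6 - 20.6 = 2.0
Government balance (T - G) = -3.8
CA = 2.0 + (-3.8) = -1.8

-1.8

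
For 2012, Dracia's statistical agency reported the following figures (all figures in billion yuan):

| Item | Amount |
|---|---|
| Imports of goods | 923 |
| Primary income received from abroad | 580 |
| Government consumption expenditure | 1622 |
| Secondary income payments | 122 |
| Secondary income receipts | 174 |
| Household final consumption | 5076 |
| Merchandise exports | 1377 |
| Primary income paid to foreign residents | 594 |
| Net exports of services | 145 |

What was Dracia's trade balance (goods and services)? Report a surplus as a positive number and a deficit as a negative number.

Goods balance = 1377 - 923 = 454
Services balance = 145
Trade balance (goods + services) = 454 + 145 = 599

599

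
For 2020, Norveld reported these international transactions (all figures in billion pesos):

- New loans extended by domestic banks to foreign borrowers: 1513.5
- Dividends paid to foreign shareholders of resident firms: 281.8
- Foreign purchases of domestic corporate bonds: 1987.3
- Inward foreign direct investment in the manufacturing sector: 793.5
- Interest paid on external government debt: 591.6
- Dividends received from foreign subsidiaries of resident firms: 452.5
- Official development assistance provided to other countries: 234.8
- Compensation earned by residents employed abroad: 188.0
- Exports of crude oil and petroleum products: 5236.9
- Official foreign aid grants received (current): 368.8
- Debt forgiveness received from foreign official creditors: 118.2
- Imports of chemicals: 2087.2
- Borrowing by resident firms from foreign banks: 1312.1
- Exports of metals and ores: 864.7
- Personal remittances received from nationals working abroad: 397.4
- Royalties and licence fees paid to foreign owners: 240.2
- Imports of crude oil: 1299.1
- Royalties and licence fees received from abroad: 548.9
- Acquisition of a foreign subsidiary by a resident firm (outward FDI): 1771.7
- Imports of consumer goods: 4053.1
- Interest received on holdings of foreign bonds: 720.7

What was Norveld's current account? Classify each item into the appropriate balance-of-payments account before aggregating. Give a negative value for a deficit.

Goods: -2087.2 - 1299.1 + 864.7 + 5236.9 - 4053.1 = -1337.8
Services: -240.2 + 548.9 = 308.7
Primary income: -591.6 + 188.0 + 452.5 - 281.8 + 720.7 = 487.8
Secondary income: 397.4 + 368.8 - 234.8 = 531.4
Current account = (-1337.8) + 308.7 + 487.8 + 531.4 = -9.9
(Excluded from the current account — financial account: new loans extended by domestic banks to foreign borrowers 1513.5, foreign purchases of domestic corporate bonds 1987.3, inward foreign direct investment in the manufacturing sector 793.5, borrowing by resident firms from foreign banks 1312.1, acquisition of a foreign subsidiary by a resident firm (outward FDI) 1771.7; capital account: debt forgiveness received from foreign official creditors 118.2.)

-9.9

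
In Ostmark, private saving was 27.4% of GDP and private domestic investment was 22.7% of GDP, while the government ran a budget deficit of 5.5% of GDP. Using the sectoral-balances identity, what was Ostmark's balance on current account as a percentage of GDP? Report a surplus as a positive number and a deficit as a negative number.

-0.8

By the sectoral-balances identity, CA = (S_private - I) + (T - G).
Private balance = 27.4 - 22.7 = 4.7
Government balance (T - G) = -5.5
CA = 4.7 + (-5.5) = -0.8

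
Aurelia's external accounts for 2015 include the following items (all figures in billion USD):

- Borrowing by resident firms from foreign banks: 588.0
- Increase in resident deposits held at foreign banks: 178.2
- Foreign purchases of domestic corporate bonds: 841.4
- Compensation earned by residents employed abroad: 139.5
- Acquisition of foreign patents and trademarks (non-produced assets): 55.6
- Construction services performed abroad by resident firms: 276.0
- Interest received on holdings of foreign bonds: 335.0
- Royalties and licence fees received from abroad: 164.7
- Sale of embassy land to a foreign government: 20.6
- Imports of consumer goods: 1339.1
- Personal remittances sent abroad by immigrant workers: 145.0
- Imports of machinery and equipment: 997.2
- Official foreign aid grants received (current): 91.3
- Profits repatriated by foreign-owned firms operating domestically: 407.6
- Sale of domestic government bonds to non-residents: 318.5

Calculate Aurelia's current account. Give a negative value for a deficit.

Goods: -1339.1 - 997.2 = -2336.3
Services: 276.0 + 164.7 = 440.7
Primary income: 139.5 + 335.0 - 407.6 = 66.9
Secondary income: -145.0 + 91.3 = -53.7
Current account = (-2336.3) + 440.7 + 66.9 + (-53.7) = -1882.4
(Excluded from the current account — financial account: borrowing by resident firms from foreign banks 588.0, increase in resident deposits held at foreign banks 178.2, foreign purchases of domestic corporate bonds 841.4, sale of domestic government bonds to non-residents 318.5; capital account: acquisition of foreign patents and trademarks (non-produced assets) 55.6, sale of embassy land to a foreign government 20.6.)

-1882.4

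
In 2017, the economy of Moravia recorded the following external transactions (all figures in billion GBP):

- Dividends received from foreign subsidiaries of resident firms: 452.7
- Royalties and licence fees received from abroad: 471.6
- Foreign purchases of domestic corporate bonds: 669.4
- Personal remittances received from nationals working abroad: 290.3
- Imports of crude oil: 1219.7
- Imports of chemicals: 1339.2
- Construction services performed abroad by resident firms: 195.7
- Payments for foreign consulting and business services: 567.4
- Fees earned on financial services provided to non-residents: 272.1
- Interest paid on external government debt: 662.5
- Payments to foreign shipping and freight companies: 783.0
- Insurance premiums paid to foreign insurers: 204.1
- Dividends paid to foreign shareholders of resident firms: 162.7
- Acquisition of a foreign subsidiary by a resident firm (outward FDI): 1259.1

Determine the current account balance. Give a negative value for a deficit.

Goods: -1339.2 - 1219.7 = -2558.9
Services: -567.4 + 272.1 + 471.6 - 204.1 - 783.0 + 195.7 = -615.1
Primary income: 452.7 - 662.5 - 162.7 = -372.5
Secondary income: 290.3
Current account = (-2558.9) + (-615.1) + (-372.5) + 290.3 = -3256.2
(Excluded from the current account — financial account: foreign purchases of domestic corporate bonds 669.4, acquisition of a foreign subsidiary by a resident firm (outward FDI) 1259.1.)

-3256.2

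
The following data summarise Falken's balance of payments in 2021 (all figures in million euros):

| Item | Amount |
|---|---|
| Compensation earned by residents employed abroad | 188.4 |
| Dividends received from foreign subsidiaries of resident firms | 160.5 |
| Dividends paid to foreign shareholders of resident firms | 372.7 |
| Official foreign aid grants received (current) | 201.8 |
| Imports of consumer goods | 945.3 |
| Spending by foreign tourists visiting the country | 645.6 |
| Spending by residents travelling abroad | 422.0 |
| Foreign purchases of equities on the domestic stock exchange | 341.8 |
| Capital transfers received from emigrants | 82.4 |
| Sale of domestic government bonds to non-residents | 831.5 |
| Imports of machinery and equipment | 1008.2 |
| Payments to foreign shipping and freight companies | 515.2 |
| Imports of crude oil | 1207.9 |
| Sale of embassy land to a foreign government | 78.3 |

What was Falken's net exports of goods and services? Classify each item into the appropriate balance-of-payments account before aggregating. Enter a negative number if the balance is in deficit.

-3453.0

Goods: -1008.2 - 1207.9 - 945.3 = -3161.4
Services: -515.2 - 422.0 + 645.6 = -291.6
Trade balance = -3161.4 + (-291.6) = -3453.0
(Excluded from the trade balance — primary income: compensation earned by residents employed abroad 188.4, dividends received from foreign subsidiaries of resident firms 160.5, dividends paid to foreign shareholders of resident firms 372.7; secondary income: official foreign aid grants received (current) 201.8; financial account: foreign purchases of equities on the domestic stock exchange 341.8, sale of domestic government bonds to non-residents 831.5; capital account: capital transfers received from emigrants 82.4, sale of embassy land to a foreign government 78.3.)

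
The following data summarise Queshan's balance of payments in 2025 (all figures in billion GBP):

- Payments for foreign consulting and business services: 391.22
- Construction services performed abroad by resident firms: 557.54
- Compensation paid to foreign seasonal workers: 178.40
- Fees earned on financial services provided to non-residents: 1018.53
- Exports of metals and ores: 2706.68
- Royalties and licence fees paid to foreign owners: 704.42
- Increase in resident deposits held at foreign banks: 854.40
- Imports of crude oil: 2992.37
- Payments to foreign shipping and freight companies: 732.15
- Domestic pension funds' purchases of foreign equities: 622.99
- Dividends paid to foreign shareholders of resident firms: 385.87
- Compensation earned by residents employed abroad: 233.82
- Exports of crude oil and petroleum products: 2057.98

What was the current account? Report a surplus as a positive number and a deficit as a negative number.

1190.12

Goods: 2057.98 + 2706.68 - 2992.37 = 1772.29
Services: 1018.53 + 557.54 - 704.42 - 732.15 - 391.22 = -251.72
Primary income: -178.40 + 233.82 - 385.87 = -330.45
Current account = 1772.29 + (-251.72) + (-330.45) = 1190.12
(Excluded from the current account — financial account: increase in resident deposits held at foreign banks 854.40, domestic pension funds' purchases of foreign equities 622.99.)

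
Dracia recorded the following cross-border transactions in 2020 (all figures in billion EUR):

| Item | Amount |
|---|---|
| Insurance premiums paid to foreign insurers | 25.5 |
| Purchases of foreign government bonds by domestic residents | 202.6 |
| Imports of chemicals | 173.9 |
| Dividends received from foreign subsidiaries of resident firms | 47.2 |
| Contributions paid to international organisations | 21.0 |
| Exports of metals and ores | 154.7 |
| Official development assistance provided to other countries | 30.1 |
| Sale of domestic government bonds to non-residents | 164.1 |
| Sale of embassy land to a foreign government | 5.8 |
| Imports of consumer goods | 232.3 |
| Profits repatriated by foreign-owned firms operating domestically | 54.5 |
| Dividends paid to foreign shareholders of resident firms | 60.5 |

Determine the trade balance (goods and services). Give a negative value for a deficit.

-277.0

Goods: -232.3 - 173.9 + 154.7 = -251.5
Services: -25.5
Trade balance = -251.5 + (-25.5) = -277.0
(Excluded from the trade balance — financial account: purchases of foreign government bonds by domestic residents 202.6, sale of domestic government bonds to non-residents 164.1; primary income: dividends received from foreign subsidiaries of resident firms 47.2, profits repatriated by foreign-owned firms operating domestically 54.5, dividends paid to foreign shareholders of resident firms 60.5; secondary income: contributions paid to international organisations 21.0, official development assistance provided to other countries 30.1; capital account: sale of embassy land to a foreign government 5.8.)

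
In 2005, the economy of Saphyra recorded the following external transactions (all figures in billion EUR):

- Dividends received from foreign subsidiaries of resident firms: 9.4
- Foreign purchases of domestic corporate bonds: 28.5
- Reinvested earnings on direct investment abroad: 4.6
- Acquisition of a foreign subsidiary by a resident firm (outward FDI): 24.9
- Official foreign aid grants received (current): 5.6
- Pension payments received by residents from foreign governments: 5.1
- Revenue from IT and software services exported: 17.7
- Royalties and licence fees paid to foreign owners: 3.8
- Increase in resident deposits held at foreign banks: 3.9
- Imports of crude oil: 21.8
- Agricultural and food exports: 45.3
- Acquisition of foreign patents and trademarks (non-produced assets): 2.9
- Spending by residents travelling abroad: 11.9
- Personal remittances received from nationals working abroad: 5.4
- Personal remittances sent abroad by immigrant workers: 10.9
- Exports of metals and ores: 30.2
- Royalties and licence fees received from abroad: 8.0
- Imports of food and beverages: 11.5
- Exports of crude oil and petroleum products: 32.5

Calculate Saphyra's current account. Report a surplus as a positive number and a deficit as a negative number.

Goods: 32.5 + 30.2 + 45.3 - 21.8 - 11.5 = 74.7
Services: -3.8 - 11.9 + 17.7 + 8.0 = 10.0
Primary income: 9.4 + 4.6 = 14.0
Secondary income: 5.6 + 5.4 + 5.1 - 10.9 = 5.2
Current account = 74.7 + 10.0 + 14.0 + 5.2 = 103.9
(Excluded from the current account — financial account: foreign purchases of domestic corporate bonds 28.5, acquisition of a foreign subsidiary by a resident firm (outward FDI) 24.9, increase in resident deposits held at foreign banks 3.9; capital account: acquisition of foreign patents and trademarks (non-produced assets) 2.9.)

103.9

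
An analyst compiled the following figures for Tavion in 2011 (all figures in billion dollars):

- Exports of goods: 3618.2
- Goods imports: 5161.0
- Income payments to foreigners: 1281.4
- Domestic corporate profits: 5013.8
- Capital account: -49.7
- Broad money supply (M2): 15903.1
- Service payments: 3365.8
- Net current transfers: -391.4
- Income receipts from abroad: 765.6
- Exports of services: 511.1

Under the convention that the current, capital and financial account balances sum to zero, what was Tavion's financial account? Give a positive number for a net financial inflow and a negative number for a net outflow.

Goods balance = 3618.2 - 5161.0 = -1542.8
Services balance = 511.1 - 3365.8 = -2854.7
Trade balance (goods + services) = -1542.8 + (-2854.7) = -4397.5
Net primary income = 765.6 - 1281.4 = -515.8
Net secondary income = -391.4
Current account = -4397.5 + (-515.8) + (-391.4) = -5304.7
Financial account = -(-5304.7 + (-49.7)) = 5354.4

5354.4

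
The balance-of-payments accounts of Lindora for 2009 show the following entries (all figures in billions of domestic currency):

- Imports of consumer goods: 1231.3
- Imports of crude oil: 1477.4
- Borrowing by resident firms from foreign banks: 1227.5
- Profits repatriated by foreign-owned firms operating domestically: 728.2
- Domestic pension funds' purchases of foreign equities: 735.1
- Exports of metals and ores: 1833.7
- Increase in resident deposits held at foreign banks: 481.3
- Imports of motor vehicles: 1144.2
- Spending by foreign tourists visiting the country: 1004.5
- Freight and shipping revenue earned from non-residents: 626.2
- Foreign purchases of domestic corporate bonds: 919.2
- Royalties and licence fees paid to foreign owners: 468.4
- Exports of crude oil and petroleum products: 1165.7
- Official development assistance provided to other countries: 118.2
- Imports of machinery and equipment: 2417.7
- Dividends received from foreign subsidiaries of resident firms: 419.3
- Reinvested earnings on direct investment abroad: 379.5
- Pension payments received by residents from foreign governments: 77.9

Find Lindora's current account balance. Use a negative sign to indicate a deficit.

Goods: -1144.2 + 1165.7 + 1833.7 - 1477.4 - 1231.3 - 2417.7 = -3271.2
Services: -468.4 + 1004.5 + 626.2 = 1162.3
Primary income: -728.2 + 379.5 + 419.3 = 70.6
Secondary income: -118.2 + 77.9 = -40.3
Current account = (-3271.2) + 1162.3 + 70.6 + (-40.3) = -2078.6
(Excluded from the current account — financial account: borrowing by resident firms from foreign banks 1227.5, domestic pension funds' purchases of foreign equities 735.1, increase in resident deposits held at foreign banks 481.3, foreign purchases of domestic corporate bonds 919.2.)

-2078.6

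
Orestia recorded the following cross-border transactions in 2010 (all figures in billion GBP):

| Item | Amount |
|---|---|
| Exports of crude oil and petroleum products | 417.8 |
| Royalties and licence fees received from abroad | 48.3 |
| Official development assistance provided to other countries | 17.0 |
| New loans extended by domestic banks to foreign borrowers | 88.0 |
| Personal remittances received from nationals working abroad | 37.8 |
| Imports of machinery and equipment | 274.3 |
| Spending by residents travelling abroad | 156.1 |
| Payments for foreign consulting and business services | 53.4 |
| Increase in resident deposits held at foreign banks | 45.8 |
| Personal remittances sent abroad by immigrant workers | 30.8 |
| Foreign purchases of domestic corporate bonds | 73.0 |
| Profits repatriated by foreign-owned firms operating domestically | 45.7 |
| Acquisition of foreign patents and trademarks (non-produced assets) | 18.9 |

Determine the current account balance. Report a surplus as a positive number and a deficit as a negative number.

-73.4

Goods: 417.8 - 274.3 = 143.5
Services: -53.4 - 156.1 + 48.3 = -161.2
Primary income: -45.7
Secondary income: -30.8 - 17.0 + 37.8 = -10.0
Current account = 143.5 + (-161.2) + (-45.7) + (-10.0) = -73.4
(Excluded from the current account — financial account: new loans extended by domestic banks to foreign borrowers 88.0, increase in resident deposits held at foreign banks 45.8, foreign purchases of domestic corporate bonds 73.0; capital account: acquisition of foreign patents and trademarks (non-produced assets) 18.9.)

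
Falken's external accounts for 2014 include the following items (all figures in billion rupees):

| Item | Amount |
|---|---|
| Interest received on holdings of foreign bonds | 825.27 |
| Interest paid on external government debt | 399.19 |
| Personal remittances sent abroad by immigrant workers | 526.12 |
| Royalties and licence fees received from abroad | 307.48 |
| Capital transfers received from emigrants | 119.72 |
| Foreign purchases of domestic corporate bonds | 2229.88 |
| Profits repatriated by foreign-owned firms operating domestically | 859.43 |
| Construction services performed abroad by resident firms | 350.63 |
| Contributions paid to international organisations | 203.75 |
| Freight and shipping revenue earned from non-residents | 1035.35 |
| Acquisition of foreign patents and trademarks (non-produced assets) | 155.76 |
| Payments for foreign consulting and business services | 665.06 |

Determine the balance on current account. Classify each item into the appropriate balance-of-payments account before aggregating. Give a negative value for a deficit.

-134.82

Services: -665.06 + 1035.35 + 307.48 + 350.63 = 1028.40
Primary income: -859.43 - 399.19 + 825.27 = -433.35
Secondary income: -526.12 - 203.75 = -729.87
Current account = 1028.40 + (-433.35) + (-729.87) = -134.82
(Excluded from the current account — capital account: capital transfers received from emigrants 119.72, acquisition of foreign patents and trademarks (non-produced assets) 155.76; financial account: foreign purchases of domestic corporate bonds 2229.88.)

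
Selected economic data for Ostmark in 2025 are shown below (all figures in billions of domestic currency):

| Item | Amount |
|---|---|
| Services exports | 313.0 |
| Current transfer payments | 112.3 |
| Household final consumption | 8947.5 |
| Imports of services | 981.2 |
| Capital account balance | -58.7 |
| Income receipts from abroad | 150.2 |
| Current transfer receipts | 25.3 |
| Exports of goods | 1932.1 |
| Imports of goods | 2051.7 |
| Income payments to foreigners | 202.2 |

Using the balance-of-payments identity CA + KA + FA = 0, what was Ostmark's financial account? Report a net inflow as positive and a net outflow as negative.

Goods balance = 1932.1 - 2051.7 = -119.6
Services balance = 313.0 - 981.2 = -668.2
Trade balance (goods + services) = -119.6 + (-668.2) = -787.8
Net primary income = 150.2 - 202.2 = -52.0
Net secondary income = 25.3 - 112.3 = -87.0
Current account = -787.8 + (-52.0) + (-87.0) = -926.8
Financial account = -(-926.8 + (-58.7)) = 985.5

985.5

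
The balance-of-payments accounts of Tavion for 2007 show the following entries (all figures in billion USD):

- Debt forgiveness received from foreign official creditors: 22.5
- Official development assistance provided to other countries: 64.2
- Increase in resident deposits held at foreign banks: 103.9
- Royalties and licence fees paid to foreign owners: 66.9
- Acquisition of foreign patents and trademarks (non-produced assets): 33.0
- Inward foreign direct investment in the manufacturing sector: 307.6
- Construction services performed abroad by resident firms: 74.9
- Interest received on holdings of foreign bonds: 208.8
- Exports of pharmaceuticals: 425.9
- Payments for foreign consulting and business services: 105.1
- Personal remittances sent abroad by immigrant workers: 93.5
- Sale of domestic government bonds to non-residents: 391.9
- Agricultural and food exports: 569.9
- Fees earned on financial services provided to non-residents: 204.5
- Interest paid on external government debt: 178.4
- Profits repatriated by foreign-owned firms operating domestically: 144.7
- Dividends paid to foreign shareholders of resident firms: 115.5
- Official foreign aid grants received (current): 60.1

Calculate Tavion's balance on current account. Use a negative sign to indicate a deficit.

775.8

Goods: 569.9 + 425.9 = 995.8
Services: -105.1 + 74.9 - 66.9 + 204.5 = 107.4
Primary income: -115.5 - 144.7 - 178.4 + 208.8 = -229.8
Secondary income: 60.1 - 93.5 - 64.2 = -97.6
Current account = 995.8 + 107.4 + (-229.8) + (-97.6) = 775.8
(Excluded from the current account — capital account: debt forgiveness received from foreign official creditors 22.5, acquisition of foreign patents and trademarks (non-produced assets) 33.0; financial account: increase in resident deposits held at foreign banks 103.9, inward foreign direct investment in the manufacturing sector 307.6, sale of domestic government bonds to non-residents 391.9.)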